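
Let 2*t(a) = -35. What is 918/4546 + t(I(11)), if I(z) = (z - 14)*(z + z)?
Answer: -78637/4546 ≈ -17.298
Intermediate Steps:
I(z) = 2*z*(-14 + z) (I(z) = (-14 + z)*(2*z) = 2*z*(-14 + z))
t(a) = -35/2 (t(a) = (½)*(-35) = -35/2)
918/4546 + t(I(11)) = 918/4546 - 35/2 = 918*(1/4546) - 35/2 = 459/2273 - 35/2 = -78637/4546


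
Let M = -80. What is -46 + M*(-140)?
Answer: 11154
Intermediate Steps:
-46 + M*(-140) = -46 - 80*(-140) = -46 + 11200 = 11154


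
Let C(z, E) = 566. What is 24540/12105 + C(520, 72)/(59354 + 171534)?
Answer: 189094765/93163308 ≈ 2.0297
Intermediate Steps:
24540/12105 + C(520, 72)/(59354 + 171534) = 24540/12105 + 566/(59354 + 171534) = 24540*(1/12105) + 566/230888 = 1636/807 + 566*(1/230888) = 1636/807 + 283/115444 = 189094765/93163308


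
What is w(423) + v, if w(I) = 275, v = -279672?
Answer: -279397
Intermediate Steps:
w(423) + v = 275 - 279672 = -279397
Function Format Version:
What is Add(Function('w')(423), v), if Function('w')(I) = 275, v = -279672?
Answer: -279397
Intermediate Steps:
Add(Function('w')(423), v) = Add(275, -279672) = -279397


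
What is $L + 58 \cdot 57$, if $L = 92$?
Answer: $3398$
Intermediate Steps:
$L + 58 \cdot 57 = 92 + 58 \cdot 57 = 92 + 3306 = 3398$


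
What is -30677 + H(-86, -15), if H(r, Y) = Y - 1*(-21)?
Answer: -30671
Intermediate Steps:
H(r, Y) = 21 + Y (H(r, Y) = Y + 21 = 21 + Y)
-30677 + H(-86, -15) = -30677 + (21 - 15) = -30677 + 6 = -30671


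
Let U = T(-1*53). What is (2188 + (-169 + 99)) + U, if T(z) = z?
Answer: 2065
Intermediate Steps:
U = -53 (U = -1*53 = -53)
(2188 + (-169 + 99)) + U = (2188 + (-169 + 99)) - 53 = (2188 - 70) - 53 = 2118 - 53 = 2065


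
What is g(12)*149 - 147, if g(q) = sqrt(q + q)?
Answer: -147 + 298*sqrt(6) ≈ 582.95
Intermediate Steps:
g(q) = sqrt(2)*sqrt(q) (g(q) = sqrt(2*q) = sqrt(2)*sqrt(q))
g(12)*149 - 147 = (sqrt(2)*sqrt(12))*149 - 147 = (sqrt(2)*(2*sqrt(3)))*149 - 147 = (2*sqrt(6))*149 - 147 = 298*sqrt(6) - 147 = -147 + 298*sqrt(6)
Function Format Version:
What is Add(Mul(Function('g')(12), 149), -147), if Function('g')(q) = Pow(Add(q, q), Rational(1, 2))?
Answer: Add(-147, Mul(298, Pow(6, Rational(1, 2)))) ≈ 582.95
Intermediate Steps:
Function('g')(q) = Mul(Pow(2, Rational(1, 2)), Pow(q, Rational(1, 2))) (Function('g')(q) = Pow(Mul(2, q), Rational(1, 2)) = Mul(Pow(2, Rational(1, 2)), Pow(q, Rational(1, 2))))
Add(Mul(Function('g')(12), 149), -147) = Add(Mul(Mul(Pow(2, Rational(1, 2)), Pow(12, Rational(1, 2))), 149), -147) = Add(Mul(Mul(Pow(2, Rational(1, 2)), Mul(2, Pow(3, Rational(1, 2)))), 149), -147) = Add(Mul(Mul(2, Pow(6, Rational(1, 2))), 149), -147) = Add(Mul(298, Pow(6, Rational(1, 2))), -147) = Add(-147, Mul(298, Pow(6, Rational(1, 2))))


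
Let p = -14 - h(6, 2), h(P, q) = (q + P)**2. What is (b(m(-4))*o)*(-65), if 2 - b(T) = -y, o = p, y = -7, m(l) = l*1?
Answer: -25350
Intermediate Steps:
m(l) = l
h(P, q) = (P + q)**2
p = -78 (p = -14 - (6 + 2)**2 = -14 - 1*8**2 = -14 - 1*64 = -14 - 64 = -78)
o = -78
b(T) = -5 (b(T) = 2 - (-1)*(-7) = 2 - 1*7 = 2 - 7 = -5)
(b(m(-4))*o)*(-65) = -5*(-78)*(-65) = 390*(-65) = -25350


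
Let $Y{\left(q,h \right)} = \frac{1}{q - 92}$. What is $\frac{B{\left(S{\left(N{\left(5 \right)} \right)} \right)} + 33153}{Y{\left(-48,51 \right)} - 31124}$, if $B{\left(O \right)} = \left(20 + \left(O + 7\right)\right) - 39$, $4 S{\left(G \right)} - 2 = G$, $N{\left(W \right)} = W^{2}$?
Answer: $- \frac{24045}{22577} \approx -1.065$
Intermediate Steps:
$Y{\left(q,h \right)} = \frac{1}{-92 + q}$
$S{\left(G \right)} = \frac{1}{2} + \frac{G}{4}$
$B{\left(O \right)} = -12 + O$ ($B{\left(O \right)} = \left(20 + \left(7 + O\right)\right) - 39 = \left(27 + O\right) - 39 = -12 + O$)
$\frac{B{\left(S{\left(N{\left(5 \right)} \right)} \right)} + 33153}{Y{\left(-48,51 \right)} - 31124} = \frac{\left(-12 + \left(\frac{1}{2} + \frac{5^{2}}{4}\right)\right) + 33153}{\frac{1}{-92 - 48} - 31124} = \frac{\left(-12 + \left(\frac{1}{2} + \frac{1}{4} \cdot 25\right)\right) + 33153}{\frac{1}{-140} - 31124} = \frac{\left(-12 + \left(\frac{1}{2} + \frac{25}{4}\right)\right) + 33153}{- \frac{1}{140} - 31124} = \frac{\left(-12 + \frac{27}{4}\right) + 33153}{- \frac{4357361}{140}} = \left(- \frac{21}{4} + 33153\right) \left(- \frac{140}{4357361}\right) = \frac{132591}{4} \left(- \frac{140}{4357361}\right) = - \frac{24045}{22577}$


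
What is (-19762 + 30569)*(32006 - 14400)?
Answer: 190268042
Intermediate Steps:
(-19762 + 30569)*(32006 - 14400) = 10807*17606 = 190268042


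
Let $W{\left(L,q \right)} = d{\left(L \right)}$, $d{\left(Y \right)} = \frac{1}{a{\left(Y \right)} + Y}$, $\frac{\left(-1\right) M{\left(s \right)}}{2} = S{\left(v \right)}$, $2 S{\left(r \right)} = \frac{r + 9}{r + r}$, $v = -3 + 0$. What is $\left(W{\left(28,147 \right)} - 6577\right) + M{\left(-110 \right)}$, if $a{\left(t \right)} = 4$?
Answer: $- \frac{210431}{32} \approx -6576.0$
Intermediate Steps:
$v = -3$
$S{\left(r \right)} = \frac{9 + r}{4 r}$ ($S{\left(r \right)} = \frac{\left(r + 9\right) \frac{1}{r + r}}{2} = \frac{\left(9 + r\right) \frac{1}{2 r}}{2} = \frac{\frac{1}{2} \frac{1}{r} \left(9 + r\right)}{2} = \frac{9 + r}{4 r}$)
$M{\left(s \right)} = 1$ ($M{\left(s \right)} = - 2 \frac{9 - 3}{4 \left(-3\right)} = - 2 \cdot \frac{1}{4} \left(- \frac{1}{3}\right) 6 = \left(-2\right) \left(- \frac{1}{2}\right) = 1$)
$d{\left(Y \right)} = \frac{1}{4 + Y}$
$W{\left(L,q \right)} = \frac{1}{4 + L}$
$\left(W{\left(28,147 \right)} - 6577\right) + M{\left(-110 \right)} = \left(\frac{1}{4 + 28} - 6577\right) + 1 = \left(\frac{1}{32} - 6577\right) + 1 = - \frac{210463}{32} + 1 = - \frac{210431}{32}$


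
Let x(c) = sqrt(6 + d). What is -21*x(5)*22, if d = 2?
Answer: -924*sqrt(2) ≈ -1306.7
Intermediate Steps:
x(c) = 2*sqrt(2) (x(c) = sqrt(6 + 2) = sqrt(8) = 2*sqrt(2))
-21*x(5)*22 = -42*sqrt(2)*22 = -924*sqrt(2)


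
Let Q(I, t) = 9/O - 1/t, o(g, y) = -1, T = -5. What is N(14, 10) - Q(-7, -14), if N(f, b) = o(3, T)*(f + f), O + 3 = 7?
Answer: -849/28 ≈ -30.321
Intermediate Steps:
O = 4 (O = -3 + 7 = 4)
N(f, b) = -2*f (N(f, b) = -(f + f) = -2*f)
Q(I, t) = 9/4 - 1/t
N(14, 10) - Q(-7, -14) = -2*14 - (9/4 - 1/(-14)) = -28 - (9/4 - 1*(-1/14)) = -28 - (9/4 + 1/14) = -28 - 1*65/28 = -28 - 65/28 = -849/28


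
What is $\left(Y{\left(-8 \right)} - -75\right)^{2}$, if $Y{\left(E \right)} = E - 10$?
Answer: $3249$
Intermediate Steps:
$Y{\left(E \right)} = -10 + E$ ($Y{\left(E \right)} = E - 10 = -10 + E$)
$\left(Y{\left(-8 \right)} - -75\right)^{2} = \left(\left(-10 - 8\right) - -75\right)^{2} = \left(-18 + 75\right)^{2} = 57^{2} = 3249$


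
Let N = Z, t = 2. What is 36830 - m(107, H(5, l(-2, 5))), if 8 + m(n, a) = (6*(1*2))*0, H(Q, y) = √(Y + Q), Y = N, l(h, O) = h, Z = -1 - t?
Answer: 36838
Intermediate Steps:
Z = -3 (Z = -1 - 1*2 = -1 - 2 = -3)
N = -3
Y = -3
H(Q, y) = √(-3 + Q)
m(n, a) = -8 (m(n, a) = -8 + (6*(1*2))*0 = -8 + (6*2)*0 = -8 + 12*0 = -8 + 0 = -8)
36830 - m(107, H(5, l(-2, 5))) = 36830 - 1*(-8) = 36830 + 8 = 36838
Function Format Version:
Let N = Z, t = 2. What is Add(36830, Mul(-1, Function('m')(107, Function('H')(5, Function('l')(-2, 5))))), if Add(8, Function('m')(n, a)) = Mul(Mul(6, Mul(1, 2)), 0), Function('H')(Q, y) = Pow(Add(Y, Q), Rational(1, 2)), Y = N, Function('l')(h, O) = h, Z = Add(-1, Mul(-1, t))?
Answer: 36838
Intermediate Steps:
Z = -3 (Z = Add(-1, Mul(-1, 2)) = Add(-1, -2) = -3)
N = -3
Y = -3
Function('H')(Q, y) = Pow(Add(-3, Q), Rational(1, 2))
Function('m')(n, a) = -8 (Function('m')(n, a) = Add(-8, Mul(Mul(6, Mul(1, 2)), 0)) = Add(-8, Mul(Mul(6, 2), 0)) = Add(-8, Mul(12, 0)) = Add(-8, 0) = -8)
Add(36830, Mul(-1, Function('m')(107, Function('H')(5, Function('l')(-2, 5))))) = Add(36830, Mul(-1, -8)) = Add(36830, 8) = 36838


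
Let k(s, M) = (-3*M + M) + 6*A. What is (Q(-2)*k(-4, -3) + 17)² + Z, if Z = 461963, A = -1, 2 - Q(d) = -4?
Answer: 462252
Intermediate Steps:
Q(d) = 6 (Q(d) = 2 - 1*(-4) = 2 + 4 = 6)
k(s, M) = -6 - 2*M (k(s, M) = (-3*M + M) + 6*(-1) = -2*M - 6 = -6 - 2*M)
(Q(-2)*k(-4, -3) + 17)² + Z = (6*(-6 - 2*(-3)) + 17)² + 461963 = (6*(-6 + 6) + 17)² + 461963 = (6*0 + 17)² + 461963 = (0 + 17)² + 461963 = 17² + 461963 = 289 + 461963 = 462252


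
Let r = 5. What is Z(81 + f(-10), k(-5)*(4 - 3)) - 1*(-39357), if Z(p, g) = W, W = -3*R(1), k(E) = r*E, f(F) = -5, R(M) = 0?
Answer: 39357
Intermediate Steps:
k(E) = 5*E
W = 0 (W = -3*0 = 0)
Z(p, g) = 0
Z(81 + f(-10), k(-5)*(4 - 3)) - 1*(-39357) = 0 - 1*(-39357) = 0 + 39357 = 39357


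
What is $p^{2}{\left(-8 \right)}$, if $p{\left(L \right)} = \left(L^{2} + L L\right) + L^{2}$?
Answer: $36864$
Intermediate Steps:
$p{\left(L \right)} = 3 L^{2}$ ($p{\left(L \right)} = \left(L^{2} + L^{2}\right) + L^{2} = 2 L^{2} + L^{2} = 3 L^{2}$)
$p^{2}{\left(-8 \right)} = \left(3 \left(-8\right)^{2}\right)^{2} = \left(3 \cdot 64\right)^{2} = 192^{2} = 36864$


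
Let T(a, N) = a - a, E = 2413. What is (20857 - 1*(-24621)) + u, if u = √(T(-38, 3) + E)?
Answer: 45478 + √2413 ≈ 45527.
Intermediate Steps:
T(a, N) = 0
u = √2413 (u = √(0 + 2413) = √2413 ≈ 49.122)
(20857 - 1*(-24621)) + u = (20857 - 1*(-24621)) + √2413 = (20857 + 24621) + √2413 = 45478 + √2413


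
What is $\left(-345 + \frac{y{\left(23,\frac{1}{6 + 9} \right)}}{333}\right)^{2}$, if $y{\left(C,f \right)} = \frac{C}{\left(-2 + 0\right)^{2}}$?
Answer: $\frac{211155873289}{1774224} \approx 1.1901 \cdot 10^{5}$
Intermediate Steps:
$y{\left(C,f \right)} = \frac{C}{4}$ ($y{\left(C,f \right)} = \frac{C}{\left(-2\right)^{2}} = \frac{C}{4}$)
$\left(-345 + \frac{y{\left(23,\frac{1}{6 + 9} \right)}}{333}\right)^{2} = \left(-345 + \frac{\frac{1}{4} \cdot 23}{333}\right)^{2} = \left(-345 + \frac{23}{4} \cdot \frac{1}{333}\right)^{2} = \left(-345 + \frac{23}{1332}\right)^{2} = \left(- \frac{459517}{1332}\right)^{2} = \frac{211155873289}{1774224}$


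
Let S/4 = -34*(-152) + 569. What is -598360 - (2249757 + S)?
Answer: -2871065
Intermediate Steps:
S = 22948 (S = 4*(-34*(-152) + 569) = 4*(5168 + 569) = 4*5737 = 22948)
-598360 - (2249757 + S) = -598360 - (2249757 + 22948) = -598360 - 1*2272705 = -598360 - 2272705 = -2871065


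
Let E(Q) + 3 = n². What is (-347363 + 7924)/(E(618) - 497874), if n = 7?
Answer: 19967/29284 ≈ 0.68184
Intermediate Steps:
E(Q) = 46 (E(Q) = -3 + 7² = -3 + 49 = 46)
(-347363 + 7924)/(E(618) - 497874) = (-347363 + 7924)/(46 - 497874) = -339439/(-497828) = -339439*(-1/497828) = 19967/29284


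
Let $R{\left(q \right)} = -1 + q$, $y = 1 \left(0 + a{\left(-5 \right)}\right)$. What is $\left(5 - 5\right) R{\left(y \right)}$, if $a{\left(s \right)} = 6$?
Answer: $0$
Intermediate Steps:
$y = 6$ ($y = 1 \left(0 + 6\right) = 1 \cdot 6 = 6$)
$\left(5 - 5\right) R{\left(y \right)} = \left(5 - 5\right) \left(-1 + 6\right) = \left(5 - 5\right) 5 = 0 \cdot 5 = 0$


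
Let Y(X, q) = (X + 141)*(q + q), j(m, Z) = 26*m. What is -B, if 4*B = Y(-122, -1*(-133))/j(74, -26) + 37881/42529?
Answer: -143912305/163651592 ≈ -0.87938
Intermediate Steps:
Y(X, q) = 2*q*(141 + X) (Y(X, q) = (141 + X)*(2*q) = 2*q*(141 + X))
B = 143912305/163651592 (B = ((2*(-1*(-133))*(141 - 122))/((26*74)) + 37881/42529)/4 = ((2*133*19)/1924 + 37881*(1/42529))/4 = (5054*(1/1924) + 37881/42529)/4 = (2527/962 + 37881/42529)/4 = (¼)*(143912305/40912898) = 143912305/163651592 ≈ 0.87938)
-B = -1*143912305/163651592 = -143912305/163651592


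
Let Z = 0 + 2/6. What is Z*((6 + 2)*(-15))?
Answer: -40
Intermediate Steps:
Z = ⅓ (Z = 0 + 2*(⅙) = 0 + ⅓ = ⅓ ≈ 0.33333)
Z*((6 + 2)*(-15)) = ((6 + 2)*(-15))/3 = (8*(-15))/3 = (⅓)*(-120) = -40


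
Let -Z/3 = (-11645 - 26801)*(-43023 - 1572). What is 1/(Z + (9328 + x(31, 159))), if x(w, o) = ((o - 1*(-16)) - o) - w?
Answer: -1/5143488797 ≈ -1.9442e-10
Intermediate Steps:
x(w, o) = 16 - w (x(w, o) = ((o + 16) - o) - w = ((16 + o) - o) - w = 16 - w)
Z = -5143498110 (Z = -3*(-11645 - 26801)*(-43023 - 1572) = -(-115338)*(-44595) = -3*1714499370 = -5143498110)
1/(Z + (9328 + x(31, 159))) = 1/(-5143498110 + (9328 + (16 - 1*31))) = 1/(-5143498110 + (9328 + (16 - 31))) = 1/(-5143498110 + (9328 - 15)) = 1/(-5143498110 + 9313) = 1/(-5143488797) = -1/5143488797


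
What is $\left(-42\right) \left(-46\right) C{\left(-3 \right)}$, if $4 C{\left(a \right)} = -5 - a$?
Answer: $-966$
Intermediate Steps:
$C{\left(a \right)} = - \frac{5}{4} - \frac{a}{4}$ ($C{\left(a \right)} = \frac{-5 - a}{4} = - \frac{5}{4} - \frac{a}{4}$)
$\left(-42\right) \left(-46\right) C{\left(-3 \right)} = \left(-42\right) \left(-46\right) \left(- \frac{5}{4} - - \frac{3}{4}\right) = 1932 \left(- \frac{5}{4} + \frac{3}{4}\right) = 1932 \left(- \frac{1}{2}\right) = -966$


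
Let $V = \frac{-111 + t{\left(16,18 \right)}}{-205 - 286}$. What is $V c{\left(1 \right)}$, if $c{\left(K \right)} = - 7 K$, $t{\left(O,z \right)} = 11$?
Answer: $- \frac{700}{491} \approx -1.4257$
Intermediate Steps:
$V = \frac{100}{491}$ ($V = \frac{-111 + 11}{-205 - 286} = - \frac{100}{-491} = \left(-100\right) \left(- \frac{1}{491}\right) = \frac{100}{491} \approx 0.20367$)
$V c{\left(1 \right)} = \frac{100 \left(\left(-7\right) 1\right)}{491} = \frac{100}{491} \left(-7\right) = - \frac{700}{491}$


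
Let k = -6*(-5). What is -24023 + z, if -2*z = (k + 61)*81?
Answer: -55417/2 ≈ -27709.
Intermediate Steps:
k = 30
z = -7371/2 (z = -(30 + 61)*81/2 = -91*81/2 = -½*7371 = -7371/2 ≈ -3685.5)
-24023 + z = -24023 - 7371/2 = -55417/2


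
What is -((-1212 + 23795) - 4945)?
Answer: -17638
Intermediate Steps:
-((-1212 + 23795) - 4945) = -(22583 - 4945) = -1*17638 = -17638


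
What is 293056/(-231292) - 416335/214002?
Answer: -39752381233/12374237646 ≈ -3.2125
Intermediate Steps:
293056/(-231292) - 416335/214002 = 293056*(-1/231292) - 416335*1/214002 = -73264/57823 - 416335/214002 = -39752381233/12374237646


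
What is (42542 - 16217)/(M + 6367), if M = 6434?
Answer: 8775/4267 ≈ 2.0565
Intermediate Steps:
(42542 - 16217)/(M + 6367) = (42542 - 16217)/(6434 + 6367) = 26325/12801 = 26325*(1/12801) = 8775/4267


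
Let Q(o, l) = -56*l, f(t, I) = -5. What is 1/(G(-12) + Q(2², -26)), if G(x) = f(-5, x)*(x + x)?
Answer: 1/1576 ≈ 0.00063452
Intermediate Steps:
G(x) = -10*x (G(x) = -5*(x + x) = -10*x)
1/(G(-12) + Q(2², -26)) = 1/(-10*(-12) - 56*(-26)) = 1/(120 + 1456) = 1/1576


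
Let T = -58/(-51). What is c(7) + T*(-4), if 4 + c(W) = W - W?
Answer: -436/51 ≈ -8.5490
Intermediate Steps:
T = 58/51 (T = -58*(-1/51) = 58/51 ≈ 1.1373)
c(W) = -4 (c(W) = -4 + (W - W) = -4 + 0 = -4)
c(7) + T*(-4) = -4 + (58/51)*(-4) = -4 - 232/51 = -436/51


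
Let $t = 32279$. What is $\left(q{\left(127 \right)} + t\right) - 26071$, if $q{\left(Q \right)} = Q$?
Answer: $6335$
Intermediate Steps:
$\left(q{\left(127 \right)} + t\right) - 26071 = \left(127 + 32279\right) - 26071 = 32406 - 26071 = 6335$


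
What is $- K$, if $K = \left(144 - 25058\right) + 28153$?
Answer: $-3239$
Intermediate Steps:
$K = 3239$ ($K = -24914 + 28153 = 3239$)
$- K = \left(-1\right) 3239 = -3239$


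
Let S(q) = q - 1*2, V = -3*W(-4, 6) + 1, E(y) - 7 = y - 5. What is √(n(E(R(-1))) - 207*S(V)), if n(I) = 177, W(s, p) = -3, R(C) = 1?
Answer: I*√1479 ≈ 38.458*I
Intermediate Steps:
E(y) = 2 + y (E(y) = 7 + (y - 5) = 7 + (-5 + y) = 2 + y)
V = 10 (V = -3*(-3) + 1 = 9 + 1 = 10)
S(q) = -2 + q (S(q) = q - 2 = -2 + q)
√(n(E(R(-1))) - 207*S(V)) = √(177 - 207*(-2 + 10)) = √(177 - 207*8) = √(177 - 1656) = √(-1479) = I*√1479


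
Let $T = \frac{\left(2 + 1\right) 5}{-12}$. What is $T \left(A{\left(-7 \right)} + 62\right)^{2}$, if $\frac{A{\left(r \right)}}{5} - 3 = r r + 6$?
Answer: $-154880$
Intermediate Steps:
$A{\left(r \right)} = 45 + 5 r^{2}$ ($A{\left(r \right)} = 15 + 5 \left(r r + 6\right) = 15 + 5 \left(r^{2} + 6\right) = 15 + 5 \left(6 + r^{2}\right) = 15 + \left(30 + 5 r^{2}\right) = 45 + 5 r^{2}$)
$T = - \frac{5}{4}$ ($T = 3 \cdot 5 \left(- \frac{1}{12}\right) = 15 \left(- \frac{1}{12}\right) = - \frac{5}{4} \approx -1.25$)
$T \left(A{\left(-7 \right)} + 62\right)^{2} = - \frac{5 \left(\left(45 + 5 \left(-7\right)^{2}\right) + 62\right)^{2}}{4} = - \frac{5 \left(\left(45 + 5 \cdot 49\right) + 62\right)^{2}}{4} = - \frac{5 \left(\left(45 + 245\right) + 62\right)^{2}}{4} = - \frac{5 \left(290 + 62\right)^{2}}{4} = - \frac{5 \cdot 352^{2}}{4} = \left(- \frac{5}{4}\right) 123904 = -154880$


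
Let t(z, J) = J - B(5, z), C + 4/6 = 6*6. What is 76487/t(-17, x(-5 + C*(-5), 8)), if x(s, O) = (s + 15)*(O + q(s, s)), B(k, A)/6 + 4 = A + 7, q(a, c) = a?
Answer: 688383/261256 ≈ 2.6349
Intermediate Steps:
B(k, A) = 18 + 6*A (B(k, A) = -24 + 6*(A + 7) = -24 + 6*(7 + A) = -24 + (42 + 6*A) = 18 + 6*A)
C = 106/3 (C = -⅔ + 6*6 = -⅔ + 36 = 106/3 ≈ 35.333)
x(s, O) = (15 + s)*(O + s) (x(s, O) = (s + 15)*(O + s) = (15 + s)*(O + s))
t(z, J) = -18 + J - 6*z (t(z, J) = J - (18 + 6*z) = J + (-18 - 6*z) = -18 + J - 6*z)
76487/t(-17, x(-5 + C*(-5), 8)) = 76487/(-18 + ((-5 + (106/3)*(-5))² + 15*8 + 15*(-5 + (106/3)*(-5)) + 8*(-5 + (106/3)*(-5))) - 6*(-17)) = 76487/(-18 + ((-5 - 530/3)² + 120 + 15*(-5 - 530/3) + 8*(-5 - 530/3)) + 102) = 76487/(-18 + ((-545/3)² + 120 + 15*(-545/3) + 8*(-545/3)) + 102) = 76487/(-18 + (297025/9 + 120 - 2725 - 4360/3) + 102) = 76487/(-18 + 260500/9 + 102) = 76487/(261256/9) = 76487*(9/261256) = 688383/261256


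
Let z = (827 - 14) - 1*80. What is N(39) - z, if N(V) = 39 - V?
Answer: -733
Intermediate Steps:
z = 733 (z = 813 - 80 = 733)
N(39) - z = (39 - 1*39) - 1*733 = (39 - 39) - 733 = 0 - 733 = -733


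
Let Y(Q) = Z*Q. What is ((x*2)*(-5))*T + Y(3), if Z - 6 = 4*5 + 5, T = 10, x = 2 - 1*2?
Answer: 93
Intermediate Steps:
x = 0 (x = 2 - 2 = 0)
Z = 31 (Z = 6 + (4*5 + 5) = 6 + (20 + 5) = 6 + 25 = 31)
Y(Q) = 31*Q
((x*2)*(-5))*T + Y(3) = ((0*2)*(-5))*10 + 31*3 = (0*(-5))*10 + 93 = 0*10 + 93 = 0 + 93 = 93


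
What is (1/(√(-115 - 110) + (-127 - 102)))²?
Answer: 13054/693426889 + 3435*I/1386853778 ≈ 1.8825e-5 + 2.4768e-6*I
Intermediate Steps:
(1/(√(-115 - 110) + (-127 - 102)))² = (1/(√(-225) - 229))² = (1/(15*I - 229))² = (1/(-229 + 15*I))² = ((-229 - 15*I)/52666)² = (-229 - 15*I)²/2773707556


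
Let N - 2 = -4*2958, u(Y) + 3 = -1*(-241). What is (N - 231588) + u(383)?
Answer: -243180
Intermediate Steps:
u(Y) = 238 (u(Y) = -3 - 1*(-241) = -3 + 241 = 238)
N = -11830 (N = 2 - 4*2958 = 2 - 11832 = -11830)
(N - 231588) + u(383) = (-11830 - 231588) + 238 = -243418 + 238 = -243180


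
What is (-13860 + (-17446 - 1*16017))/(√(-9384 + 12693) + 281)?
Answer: -13297763/75652 + 47323*√3309/75652 ≈ -139.79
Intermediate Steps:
(-13860 + (-17446 - 1*16017))/(√(-9384 + 12693) + 281) = (-13860 + (-17446 - 16017))/(√3309 + 281) = (-13860 - 33463)/(281 + √3309) = -47323/(281 + √3309)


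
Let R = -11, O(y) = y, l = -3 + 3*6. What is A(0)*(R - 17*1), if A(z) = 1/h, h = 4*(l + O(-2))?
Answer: -7/13 ≈ -0.53846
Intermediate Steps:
l = 15 (l = -3 + 18 = 15)
h = 52 (h = 4*(15 - 2) = 4*13 = 52)
A(z) = 1/52
A(0)*(R - 17*1) = (-11 - 17*1)/52 = (-11 - 17)/52 = (1/52)*(-28) = -7/13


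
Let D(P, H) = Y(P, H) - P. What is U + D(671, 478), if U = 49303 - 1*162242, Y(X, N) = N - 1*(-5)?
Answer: -113127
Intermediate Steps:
Y(X, N) = 5 + N (Y(X, N) = N + 5 = 5 + N)
D(P, H) = 5 + H - P (D(P, H) = (5 + H) - P = 5 + H - P)
U = -112939 (U = 49303 - 162242 = -112939)
U + D(671, 478) = -112939 + (5 + 478 - 1*671) = -112939 + (5 + 478 - 671) = -112939 - 188 = -113127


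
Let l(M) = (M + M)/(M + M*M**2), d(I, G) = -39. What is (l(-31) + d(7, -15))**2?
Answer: 351862564/231361 ≈ 1520.8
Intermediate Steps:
l(M) = 2*M/(M + M**3) (l(M) = (2*M)/(M + M**3) = 2*M/(M + M**3))
(l(-31) + d(7, -15))**2 = (2/(1 + (-31)**2) - 39)**2 = (2/(1 + 961) - 39)**2 = (2/962 - 39)**2 = (2*(1/962) - 39)**2 = (1/481 - 39)**2 = (-18758/481)**2 = 351862564/231361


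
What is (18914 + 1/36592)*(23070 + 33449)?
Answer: 39116861449191/36592 ≈ 1.0690e+9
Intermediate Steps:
(18914 + 1/36592)*(23070 + 33449) = (18914 + 1/36592)*56519 = (692101089/36592)*56519 = 39116861449191/36592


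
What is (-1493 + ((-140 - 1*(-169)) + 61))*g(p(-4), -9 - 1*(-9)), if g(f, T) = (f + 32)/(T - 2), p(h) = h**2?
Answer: 33672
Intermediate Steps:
g(f, T) = (32 + f)/(-2 + T)
(-1493 + ((-140 - 1*(-169)) + 61))*g(p(-4), -9 - 1*(-9)) = (-1493 + ((-140 - 1*(-169)) + 61))*((32 + (-4)**2)/(-2 + (-9 - 1*(-9)))) = (-1493 + ((-140 + 169) + 61))*((32 + 16)/(-2 + (-9 + 9))) = (-1493 + (29 + 61))*(48/(-2 + 0)) = (-1493 + 90)*(48/(-2)) = -(-1403)*48/2 = -1403*(-24) = 33672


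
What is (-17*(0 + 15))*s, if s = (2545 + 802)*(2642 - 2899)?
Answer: 219345645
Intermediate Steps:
s = -860179 (s = 3347*(-257) = -860179)
(-17*(0 + 15))*s = -17*(0 + 15)*(-860179) = -17*15*(-860179) = -255*(-860179) = 219345645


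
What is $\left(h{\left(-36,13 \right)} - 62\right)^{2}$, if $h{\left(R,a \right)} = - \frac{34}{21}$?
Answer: $\frac{1784896}{441} \approx 4047.4$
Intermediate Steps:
$h{\left(R,a \right)} = - \frac{34}{21}$ ($h{\left(R,a \right)} = \left(-34\right) \frac{1}{21} = - \frac{34}{21}$)
$\left(h{\left(-36,13 \right)} - 62\right)^{2} = \left(- \frac{34}{21} - 62\right)^{2} = \left(- \frac{1336}{21}\right)^{2} = \frac{1784896}{441}$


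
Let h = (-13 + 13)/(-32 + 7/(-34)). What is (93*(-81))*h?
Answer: 0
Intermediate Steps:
h = 0 (h = 0/(-32 + 7*(-1/34)) = 0/(-32 - 7/34) = 0/(-1095/34) = 0*(-34/1095) = 0)
(93*(-81))*h = (93*(-81))*0 = -7533*0 = 0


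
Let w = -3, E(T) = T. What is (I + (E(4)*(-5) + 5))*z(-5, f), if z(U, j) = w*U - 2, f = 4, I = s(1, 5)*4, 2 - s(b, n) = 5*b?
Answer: -351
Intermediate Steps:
s(b, n) = 2 - 5*b
I = -12 (I = (2 - 5*1)*4 = (2 - 5)*4 = -3*4 = -12)
z(U, j) = -2 - 3*U (z(U, j) = -3*U - 2 = -2 - 3*U)
(I + (E(4)*(-5) + 5))*z(-5, f) = (-12 + (4*(-5) + 5))*(-2 - 3*(-5)) = (-12 + (-20 + 5))*(-2 + 15) = (-12 - 15)*13 = -27*13 = -351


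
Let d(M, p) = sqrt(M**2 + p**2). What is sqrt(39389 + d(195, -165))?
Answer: sqrt(39389 + 15*sqrt(290)) ≈ 199.11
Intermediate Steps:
sqrt(39389 + d(195, -165)) = sqrt(39389 + sqrt(195**2 + (-165)**2)) = sqrt(39389 + sqrt(38025 + 27225)) = sqrt(39389 + sqrt(65250)) = sqrt(39389 + 15*sqrt(290))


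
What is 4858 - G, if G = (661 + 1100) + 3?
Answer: 3094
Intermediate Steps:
G = 1764 (G = 1761 + 3 = 1764)
4858 - G = 4858 - 1*1764 = 4858 - 1764 = 3094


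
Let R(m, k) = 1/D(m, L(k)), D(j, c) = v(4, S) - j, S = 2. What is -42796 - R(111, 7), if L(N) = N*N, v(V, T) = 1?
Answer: -4707559/110 ≈ -42796.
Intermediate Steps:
L(N) = N²
D(j, c) = 1 - j
R(m, k) = 1/(1 - m)
-42796 - R(111, 7) = -42796 - (-1)/(-1 + 111) = -42796 - (-1)/110 = -42796 - 1*(-1/110) = -42796 + 1/110 = -4707559/110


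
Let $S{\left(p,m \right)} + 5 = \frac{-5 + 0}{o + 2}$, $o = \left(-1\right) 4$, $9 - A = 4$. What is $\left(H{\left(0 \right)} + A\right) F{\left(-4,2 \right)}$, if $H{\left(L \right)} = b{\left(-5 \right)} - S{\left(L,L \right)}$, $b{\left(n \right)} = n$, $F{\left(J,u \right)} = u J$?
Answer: $-20$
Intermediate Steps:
$F{\left(J,u \right)} = J u$
$A = 5$ ($A = 9 - 4 = 5$)
$o = -4$
$S{\left(p,m \right)} = - \frac{5}{2}$ ($S{\left(p,m \right)} = -5 + \frac{-5 + 0}{-4 + 2} = -5 - \frac{5}{-2} = -5 - - \frac{5}{2} = -5 + \frac{5}{2} = - \frac{5}{2}$)
$H{\left(L \right)} = - \frac{5}{2}$ ($H{\left(L \right)} = -5 - - \frac{5}{2} = -5 + \frac{5}{2} = - \frac{5}{2}$)
$\left(H{\left(0 \right)} + A\right) F{\left(-4,2 \right)} = \left(- \frac{5}{2} + 5\right) \left(\left(-4\right) 2\right) = \frac{5}{2} \left(-8\right) = -20$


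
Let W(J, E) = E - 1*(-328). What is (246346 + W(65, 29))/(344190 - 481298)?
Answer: -246703/137108 ≈ -1.7993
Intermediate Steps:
W(J, E) = 328 + E (W(J, E) = E + 328 = 328 + E)
(246346 + W(65, 29))/(344190 - 481298) = (246346 + (328 + 29))/(344190 - 481298) = (246346 + 357)/(-137108) = 246703*(-1/137108) = -246703/137108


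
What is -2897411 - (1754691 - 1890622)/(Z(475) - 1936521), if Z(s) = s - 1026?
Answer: -5612493856523/1937072 ≈ -2.8974e+6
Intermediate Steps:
Z(s) = -1026 + s
-2897411 - (1754691 - 1890622)/(Z(475) - 1936521) = -2897411 - (1754691 - 1890622)/((-1026 + 475) - 1936521) = -2897411 - (-135931)/(-551 - 1936521) = -2897411 - (-135931)/(-1937072) = -2897411 - (-135931)*(-1)/1937072 = -2897411 - 1*135931/1937072 = -2897411 - 135931/1937072 = -5612493856523/1937072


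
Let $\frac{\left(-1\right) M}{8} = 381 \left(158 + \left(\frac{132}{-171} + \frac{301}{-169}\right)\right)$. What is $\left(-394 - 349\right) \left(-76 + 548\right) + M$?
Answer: $- \frac{2647464592}{3211} \approx -8.245 \cdot 10^{5}$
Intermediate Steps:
$M = - \frac{1521379736}{3211}$ ($M = - 8 \cdot 381 \left(158 + \left(\frac{132}{-171} + \frac{301}{-169}\right)\right) = - 8 \cdot 381 \left(158 + \left(132 \left(- \frac{1}{171}\right) + 301 \left(- \frac{1}{169}\right)\right)\right) = - 8 \cdot 381 \left(158 - \frac{24593}{9633}\right) = - 8 \cdot 381 \cdot \frac{1497421}{9633} = \left(-8\right) \frac{190172467}{3211} = - \frac{1521379736}{3211} \approx -4.738 \cdot 10^{5}$)
$\left(-394 - 349\right) \left(-76 + 548\right) + M = \left(-394 - 349\right) \left(-76 + 548\right) - \frac{1521379736}{3211} = \left(-394 - 349\right) 472 - \frac{1521379736}{3211} = \left(-743\right) 472 - \frac{1521379736}{3211} = -350696 - \frac{1521379736}{3211} = - \frac{2647464592}{3211}$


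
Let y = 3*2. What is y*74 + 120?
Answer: 564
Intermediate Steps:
y = 6
y*74 + 120 = 6*74 + 120 = 444 + 120 = 564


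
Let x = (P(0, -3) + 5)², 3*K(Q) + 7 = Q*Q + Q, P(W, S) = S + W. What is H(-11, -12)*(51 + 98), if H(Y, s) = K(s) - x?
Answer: 16837/3 ≈ 5612.3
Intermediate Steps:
K(Q) = -7/3 + Q/3 + Q²/3 (K(Q) = -7/3 + (Q*Q + Q)/3 = -7/3 + (Q² + Q)/3 = -7/3 + (Q + Q²)/3 = -7/3 + (Q/3 + Q²/3) = -7/3 + Q/3 + Q²/3)
x = 4 (x = ((-3 + 0) + 5)² = (-3 + 5)² = 2² = 4)
H(Y, s) = -19/3 + s/3 + s²/3 (H(Y, s) = (-7/3 + s/3 + s²/3) - 1*4 = (-7/3 + s/3 + s²/3) - 4 = -19/3 + s/3 + s²/3)
H(-11, -12)*(51 + 98) = (-19/3 + (⅓)*(-12) + (⅓)*(-12)²)*(51 + 98) = (-19/3 - 4 + (⅓)*144)*149 = (-19/3 - 4 + 48)*149 = (113/3)*149 = 16837/3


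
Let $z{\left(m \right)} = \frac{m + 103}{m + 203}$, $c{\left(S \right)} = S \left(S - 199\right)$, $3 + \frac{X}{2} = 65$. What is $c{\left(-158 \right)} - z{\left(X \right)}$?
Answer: $\frac{18444535}{327} \approx 56405.0$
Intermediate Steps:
$X = 124$ ($X = -6 + 2 \cdot 65 = -6 + 130 = 124$)
$c{\left(S \right)} = S \left(-199 + S\right)$
$z{\left(m \right)} = \frac{103 + m}{203 + m}$
$c{\left(-158 \right)} - z{\left(X \right)} = - 158 \left(-199 - 158\right) - \frac{103 + 124}{203 + 124} = \left(-158\right) \left(-357\right) - \frac{1}{327} \cdot 227 = 56406 - \frac{1}{327} \cdot 227 = 56406 - \frac{227}{327} = \frac{18444535}{327}$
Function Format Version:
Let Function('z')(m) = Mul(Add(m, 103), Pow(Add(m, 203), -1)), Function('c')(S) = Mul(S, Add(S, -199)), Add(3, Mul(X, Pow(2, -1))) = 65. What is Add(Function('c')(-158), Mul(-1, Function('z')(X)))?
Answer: Rational(18444535, 327) ≈ 56405.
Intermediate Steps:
X = 124 (X = Add(-6, Mul(2, 65)) = Add(-6, 130) = 124)
Function('c')(S) = Mul(S, Add(-199, S))
Function('z')(m) = Mul(Pow(Add(203, m), -1), Add(103, m)) (Function('z')(m) = Mul(Add(103, m), Pow(Add(203, m), -1)) = Mul(Pow(Add(203, m), -1), Add(103, m)))
Add(Function('c')(-158), Mul(-1, Function('z')(X))) = Add(Mul(-158, Add(-199, -158)), Mul(-1, Mul(Pow(Add(203, 124), -1), Add(103, 124)))) = Add(Mul(-158, -357), Mul(-1, Mul(Pow(327, -1), 227))) = Add(56406, Mul(-1, Mul(Rational(1, 327), 227))) = Add(56406, Mul(-1, Rational(227, 327))) = Add(56406, Rational(-227, 327)) = Rational(18444535, 327)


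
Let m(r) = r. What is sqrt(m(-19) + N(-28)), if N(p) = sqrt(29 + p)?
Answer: 3*I*sqrt(2) ≈ 4.2426*I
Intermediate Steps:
sqrt(m(-19) + N(-28)) = sqrt(-19 + sqrt(29 - 28)) = sqrt(-19 + sqrt(1)) = sqrt(-19 + 1) = sqrt(-18) = 3*I*sqrt(2)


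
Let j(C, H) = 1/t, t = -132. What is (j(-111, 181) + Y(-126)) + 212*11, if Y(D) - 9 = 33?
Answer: 313367/132 ≈ 2374.0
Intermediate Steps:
Y(D) = 42 (Y(D) = 9 + 33 = 42)
j(C, H) = -1/132 (j(C, H) = 1/(-132) = -1/132)
(j(-111, 181) + Y(-126)) + 212*11 = (-1/132 + 42) + 212*11 = 5543/132 + 2332 = 313367/132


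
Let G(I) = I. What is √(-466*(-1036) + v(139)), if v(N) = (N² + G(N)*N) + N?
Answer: √521557 ≈ 722.19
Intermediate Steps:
v(N) = N + 2*N² (v(N) = (N² + N*N) + N = (N² + N²) + N = 2*N² + N = N + 2*N²)
√(-466*(-1036) + v(139)) = √(-466*(-1036) + 139*(1 + 2*139)) = √(482776 + 139*(1 + 278)) = √(482776 + 139*279) = √(482776 + 38781) = √521557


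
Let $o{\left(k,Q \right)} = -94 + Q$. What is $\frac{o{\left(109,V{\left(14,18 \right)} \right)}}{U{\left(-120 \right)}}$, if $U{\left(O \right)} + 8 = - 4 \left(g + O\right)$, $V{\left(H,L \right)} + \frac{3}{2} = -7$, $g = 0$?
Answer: $- \frac{205}{944} \approx -0.21716$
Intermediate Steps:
$V{\left(H,L \right)} = - \frac{17}{2}$ ($V{\left(H,L \right)} = - \frac{3}{2} - 7 = - \frac{17}{2}$)
$U{\left(O \right)} = -8 - 4 O$ ($U{\left(O \right)} = -8 - 4 \left(0 + O\right) = -8 - 4 O$)
$\frac{o{\left(109,V{\left(14,18 \right)} \right)}}{U{\left(-120 \right)}} = \frac{-94 - \frac{17}{2}}{-8 - -480} = - \frac{205}{2 \left(-8 + 480\right)} = - \frac{205}{2 \cdot 472} = \left(- \frac{205}{2}\right) \frac{1}{472} = - \frac{205}{944}$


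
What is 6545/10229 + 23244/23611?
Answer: 392296871/241516919 ≈ 1.6243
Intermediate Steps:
6545/10229 + 23244/23611 = 392296871/241516919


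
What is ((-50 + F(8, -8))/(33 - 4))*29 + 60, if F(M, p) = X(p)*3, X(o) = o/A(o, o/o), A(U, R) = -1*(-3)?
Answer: 2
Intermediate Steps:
A(U, R) = 3
X(o) = o/3
F(M, p) = p (F(M, p) = (p/3)*3 = p)
((-50 + F(8, -8))/(33 - 4))*29 + 60 = ((-50 - 8)/(33 - 4))*29 + 60 = -58/29*29 + 60 = -58*1/29*29 + 60 = -2*29 + 60 = -58 + 60 = 2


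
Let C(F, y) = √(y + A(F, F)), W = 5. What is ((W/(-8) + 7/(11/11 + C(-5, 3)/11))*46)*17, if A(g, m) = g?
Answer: 2408951/492 - 60214*I*√2/123 ≈ 4896.2 - 692.32*I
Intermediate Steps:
C(F, y) = √(F + y) (C(F, y) = √(y + F) = √(F + y))
((W/(-8) + 7/(11/11 + C(-5, 3)/11))*46)*17 = ((5/(-8) + 7/(11/11 + √(-5 + 3)/11))*46)*17 = ((5*(-⅛) + 7/(11*(1/11) + √(-2)*(1/11)))*46)*17 = ((-5/8 + 7/(1 + (I*√2)*(1/11)))*46)*17 = ((-5/8 + 7/(1 + I*√2/11))*46)*17 = (-115/4 + 322/(1 + I*√2/11))*17 = -1955/4 + 5474/(1 + I*√2/11)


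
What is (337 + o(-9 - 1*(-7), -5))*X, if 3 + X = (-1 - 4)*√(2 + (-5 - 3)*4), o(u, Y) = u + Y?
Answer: -990 - 1650*I*√30 ≈ -990.0 - 9037.4*I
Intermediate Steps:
o(u, Y) = Y + u
X = -3 - 5*I*√30 (X = -3 + (-1 - 4)*√(2 + (-5 - 3)*4) = -3 - 5*√(2 - 8*4) = -3 - 5*√(2 - 32) = -3 - 5*I*√30 ≈ -3.0 - 27.386*I)
(337 + o(-9 - 1*(-7), -5))*X = (337 + (-5 + (-9 - 1*(-7))))*(-3 - 5*I*√30) = (337 + (-5 + (-9 + 7)))*(-3 - 5*I*√30) = (337 + (-5 - 2))*(-3 - 5*I*√30) = (337 - 7)*(-3 - 5*I*√30) = 330*(-3 - 5*I*√30) = -990 - 1650*I*√30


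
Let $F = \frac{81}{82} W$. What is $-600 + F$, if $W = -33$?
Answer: $- \frac{51873}{82} \approx -632.6$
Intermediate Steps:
$F = - \frac{2673}{82}$ ($F = \frac{81}{82} \left(-33\right) = - \frac{2673}{82} \approx -32.598$)
$-600 + F = -600 - \frac{2673}{82} = - \frac{51873}{82}$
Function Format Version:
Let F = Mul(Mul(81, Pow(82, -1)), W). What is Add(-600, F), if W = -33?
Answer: Rational(-51873, 82) ≈ -632.60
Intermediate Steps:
F = Rational(-2673, 82) (F = Mul(Mul(81, Pow(82, -1)), -33) = Mul(Mul(81, Rational(1, 82)), -33) = Mul(Rational(81, 82), -33) = Rational(-2673, 82) ≈ -32.598)
Add(-600, F) = Add(-600, Rational(-2673, 82)) = Rational(-51873, 82)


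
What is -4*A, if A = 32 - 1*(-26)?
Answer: -232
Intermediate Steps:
A = 58 (A = 32 + 26 = 58)
-4*A = -4*58 = -232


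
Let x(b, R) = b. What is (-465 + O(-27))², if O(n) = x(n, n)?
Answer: 242064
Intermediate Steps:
O(n) = n
(-465 + O(-27))² = (-465 - 27)² = (-492)² = 242064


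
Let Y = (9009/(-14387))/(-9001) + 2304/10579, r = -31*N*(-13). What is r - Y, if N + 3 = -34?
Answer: -20427665509101362/1369952857073 ≈ -14911.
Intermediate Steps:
N = -37 (N = -3 - 34 = -37)
r = -14911 (r = -31*(-37)*(-13) = 1147*(-13) = -14911)
Y = 298457285859/1369952857073 (Y = (9009*(-1/14387))*(-1/9001) + 2304*(1/10579) = -9009/14387*(-1/9001) + 2304/10579 = 9009/129497387 + 2304/10579 = 298457285859/1369952857073 ≈ 0.21786)
r - Y = -14911 - 1*298457285859/1369952857073 = -14911 - 298457285859/1369952857073 = -20427665509101362/1369952857073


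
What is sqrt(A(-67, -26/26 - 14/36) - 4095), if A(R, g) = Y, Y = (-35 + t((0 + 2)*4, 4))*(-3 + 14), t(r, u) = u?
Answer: 2*I*sqrt(1109) ≈ 66.603*I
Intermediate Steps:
Y = -341 (Y = (-35 + 4)*(-3 + 14) = -31*11 = -341)
A(R, g) = -341
sqrt(A(-67, -26/26 - 14/36) - 4095) = sqrt(-341 - 4095) = sqrt(-4436) = 2*I*sqrt(1109)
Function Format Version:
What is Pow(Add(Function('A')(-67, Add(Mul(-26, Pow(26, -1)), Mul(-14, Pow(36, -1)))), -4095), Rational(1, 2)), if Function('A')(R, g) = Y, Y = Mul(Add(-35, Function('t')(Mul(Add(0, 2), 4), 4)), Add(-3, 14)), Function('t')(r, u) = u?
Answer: Mul(2, I, Pow(1109, Rational(1, 2))) ≈ Mul(66.603, I)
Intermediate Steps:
Y = -341 (Y = Mul(Add(-35, 4), Add(-3, 14)) = Mul(-31, 11) = -341)
Function('A')(R, g) = -341
Pow(Add(Function('A')(-67, Add(Mul(-26, Pow(26, -1)), Mul(-14, Pow(36, -1)))), -4095), Rational(1, 2)) = Pow(Add(-341, -4095), Rational(1, 2)) = Pow(-4436, Rational(1, 2)) = Mul(2, I, Pow(1109, Rational(1, 2)))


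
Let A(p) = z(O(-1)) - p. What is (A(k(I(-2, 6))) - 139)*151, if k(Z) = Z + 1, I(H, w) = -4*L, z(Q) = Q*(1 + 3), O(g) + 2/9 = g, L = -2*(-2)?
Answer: -175160/9 ≈ -19462.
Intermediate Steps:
L = 4
O(g) = -2/9 + g
z(Q) = 4*Q (z(Q) = Q*4 = 4*Q)
I(H, w) = -16 (I(H, w) = -4*4 = -16)
k(Z) = 1 + Z
A(p) = -44/9 - p (A(p) = 4*(-2/9 - 1) - p = 4*(-11/9) - p = -44/9 - p)
(A(k(I(-2, 6))) - 139)*151 = ((-44/9 - (1 - 16)) - 139)*151 = ((-44/9 - 1*(-15)) - 139)*151 = ((-44/9 + 15) - 139)*151 = (91/9 - 139)*151 = -1160/9*151 = -175160/9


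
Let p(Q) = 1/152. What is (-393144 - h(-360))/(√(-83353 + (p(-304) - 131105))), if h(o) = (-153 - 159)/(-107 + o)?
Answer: 73439424*I*√1238709370/3044617241 ≈ 848.95*I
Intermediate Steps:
p(Q) = 1/152
h(o) = -312/(-107 + o)
(-393144 - h(-360))/(√(-83353 + (p(-304) - 131105))) = (-393144 - (-312)/(-107 - 360))/(√(-83353 + (1/152 - 131105))) = (-393144 - (-312)/(-467))/(√(-83353 - 19927959/152)) = (-393144 - (-312)*(-1)/467)/(√(-32597615/152)) = (-393144 - 1*312/467)/((I*√1238709370/76)) = (-393144 - 312/467)*(-2*I*√1238709370/32597615) = -(-73439424)*I*√1238709370/3044617241 = 73439424*I*√1238709370/3044617241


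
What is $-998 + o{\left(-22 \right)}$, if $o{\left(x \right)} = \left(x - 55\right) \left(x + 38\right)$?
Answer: $-2230$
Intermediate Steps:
$o{\left(x \right)} = \left(-55 + x\right) \left(38 + x\right)$
$-998 + o{\left(-22 \right)} = -998 - \left(1716 - 484\right) = -998 + \left(-2090 + 484 + 374\right) = -998 - 1232 = -2230$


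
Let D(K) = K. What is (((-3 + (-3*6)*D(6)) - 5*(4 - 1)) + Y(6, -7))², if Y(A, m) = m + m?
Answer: 19600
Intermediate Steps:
Y(A, m) = 2*m
(((-3 + (-3*6)*D(6)) - 5*(4 - 1)) + Y(6, -7))² = (((-3 - 3*6*6) - 5*(4 - 1)) + 2*(-7))² = (((-3 - 18*6) - 5*3) - 14)² = (((-3 - 108) - 15) - 14)² = ((-111 - 15) - 14)² = (-126 - 14)² = (-140)² = 19600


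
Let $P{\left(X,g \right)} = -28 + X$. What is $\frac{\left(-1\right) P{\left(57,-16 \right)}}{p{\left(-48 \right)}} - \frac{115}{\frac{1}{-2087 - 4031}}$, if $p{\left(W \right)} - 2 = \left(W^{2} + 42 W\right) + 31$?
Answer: $\frac{225845941}{321} \approx 7.0357 \cdot 10^{5}$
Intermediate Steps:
$p{\left(W \right)} = 33 + W^{2} + 42 W$ ($p{\left(W \right)} = 2 + \left(\left(W^{2} + 42 W\right) + 31\right) = 2 + \left(31 + W^{2} + 42 W\right) = 33 + W^{2} + 42 W$)
$\frac{\left(-1\right) P{\left(57,-16 \right)}}{p{\left(-48 \right)}} - \frac{115}{\frac{1}{-2087 - 4031}} = \frac{\left(-1\right) \left(-28 + 57\right)}{33 + \left(-48\right)^{2} + 42 \left(-48\right)} - \frac{115}{\frac{1}{-2087 - 4031}} = \frac{\left(-1\right) 29}{33 + 2304 - 2016} - \frac{115}{\frac{1}{-6118}} = - \frac{29}{321} - \frac{115}{- \frac{1}{6118}} = \left(-29\right) \frac{1}{321} - -703570 = - \frac{29}{321} + 703570 = \frac{225845941}{321}$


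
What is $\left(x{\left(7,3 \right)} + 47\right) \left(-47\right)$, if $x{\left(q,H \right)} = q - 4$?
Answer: $-2350$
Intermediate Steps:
$x{\left(q,H \right)} = -4 + q$
$\left(x{\left(7,3 \right)} + 47\right) \left(-47\right) = \left(\left(-4 + 7\right) + 47\right) \left(-47\right) = \left(3 + 47\right) \left(-47\right) = 50 \left(-47\right) = -2350$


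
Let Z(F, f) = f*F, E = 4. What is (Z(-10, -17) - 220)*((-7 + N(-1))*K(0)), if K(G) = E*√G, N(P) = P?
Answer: 0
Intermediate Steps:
Z(F, f) = F*f
K(G) = 4*√G
(Z(-10, -17) - 220)*((-7 + N(-1))*K(0)) = (-10*(-17) - 220)*((-7 - 1)*(4*√0)) = (170 - 220)*(-32*0) = -(-400)*0 = -50*0 = 0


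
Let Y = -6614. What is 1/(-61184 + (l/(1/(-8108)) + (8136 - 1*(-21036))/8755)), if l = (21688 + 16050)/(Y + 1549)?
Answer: -104339/80347812 ≈ -0.0012986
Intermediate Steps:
l = -37738/5065 (l = (21688 + 16050)/(-6614 + 1549) = 37738/(-5065) = 37738*(-1/5065) = -37738/5065 ≈ -7.4507)
1/(-61184 + (l/(1/(-8108)) + (8136 - 1*(-21036))/8755)) = 1/(-61184 + (-37738/(5065*(1/(-8108))) + (8136 - 1*(-21036))/8755)) = 1/(-61184 + (-37738/(5065*(-1/8108)) + (8136 + 21036)*(1/8755))) = 1/(-61184 + (-37738/5065*(-8108) + 29172*(1/8755))) = 1/(-61184 + (305979704/5065 + 1716/515)) = 1/(-61184 + 6303529564/104339) = 1/(-80347812/104339) = -104339/80347812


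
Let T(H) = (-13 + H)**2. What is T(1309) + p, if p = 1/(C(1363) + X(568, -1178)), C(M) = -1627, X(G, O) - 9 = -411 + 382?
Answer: 2766327551/1647 ≈ 1.6796e+6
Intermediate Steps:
X(G, O) = -20 (X(G, O) = 9 + (-411 + 382) = 9 - 29 = -20)
p = -1/1647 (p = 1/(-1627 - 20) = 1/(-1647) = -1/1647 ≈ -0.00060716)
T(1309) + p = (-13 + 1309)**2 - 1/1647 = 1296**2 - 1/1647 = 1679616 - 1/1647 = 2766327551/1647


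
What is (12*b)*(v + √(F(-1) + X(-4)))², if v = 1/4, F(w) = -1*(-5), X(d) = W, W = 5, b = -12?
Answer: -1449 - 72*√10 ≈ -1676.7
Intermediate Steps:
X(d) = 5
F(w) = 5
v = ¼ ≈ 0.25000
(12*b)*(v + √(F(-1) + X(-4)))² = (12*(-12))*(¼ + √(5 + 5))² = -144*(¼ + √10)²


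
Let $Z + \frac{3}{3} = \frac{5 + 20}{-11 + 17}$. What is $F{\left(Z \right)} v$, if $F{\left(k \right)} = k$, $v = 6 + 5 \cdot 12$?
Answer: $209$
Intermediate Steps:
$v = 66$ ($v = 6 + 60 = 66$)
$Z = \frac{19}{6}$ ($Z = -1 + \frac{5 + 20}{-11 + 17} = -1 + \frac{25}{6} = \frac{19}{6} \approx 3.1667$)
$F{\left(Z \right)} v = \frac{19}{6} \cdot 66 = 209$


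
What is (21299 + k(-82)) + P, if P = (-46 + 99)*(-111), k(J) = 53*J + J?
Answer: 10988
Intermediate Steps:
k(J) = 54*J
P = -5883 (P = 53*(-111) = -5883)
(21299 + k(-82)) + P = (21299 + 54*(-82)) - 5883 = (21299 - 4428) - 5883 = 16871 - 5883 = 10988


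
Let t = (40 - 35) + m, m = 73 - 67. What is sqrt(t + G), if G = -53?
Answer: I*sqrt(42) ≈ 6.4807*I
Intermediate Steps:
m = 6
t = 11 (t = (40 - 35) + 6 = 5 + 6 = 11)
sqrt(t + G) = sqrt(11 - 53) = sqrt(-42) = I*sqrt(42)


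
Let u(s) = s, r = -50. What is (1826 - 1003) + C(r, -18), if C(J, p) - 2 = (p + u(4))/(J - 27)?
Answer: 9077/11 ≈ 825.18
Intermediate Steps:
C(J, p) = 2 + (4 + p)/(-27 + J) (C(J, p) = 2 + (p + 4)/(J - 27) = 2 + (4 + p)/(-27 + J))
(1826 - 1003) + C(r, -18) = (1826 - 1003) + (-50 - 18 + 2*(-50))/(-27 - 50) = 823 + (-50 - 18 - 100)/(-77) = 823 - 1/77*(-168) = 823 + 24/11 = 9077/11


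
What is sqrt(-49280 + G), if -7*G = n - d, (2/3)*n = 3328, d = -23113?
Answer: I*sqrt(53295) ≈ 230.86*I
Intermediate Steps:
n = 4992 (n = (3/2)*3328 = 4992)
G = -4015 (G = -(4992 - 1*(-23113))/7 = -(4992 + 23113)/7 = -1/7*28105 = -4015)
sqrt(-49280 + G) = sqrt(-49280 - 4015) = sqrt(-53295) = I*sqrt(53295)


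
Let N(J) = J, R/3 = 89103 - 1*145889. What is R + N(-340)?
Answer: -170698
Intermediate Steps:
R = -170358 (R = 3*(89103 - 1*145889) = 3*(89103 - 145889) = 3*(-56786) = -170358)
R + N(-340) = -170358 - 340 = -170698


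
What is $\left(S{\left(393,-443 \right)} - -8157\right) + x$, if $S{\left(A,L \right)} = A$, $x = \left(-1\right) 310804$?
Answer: $-302254$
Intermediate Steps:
$x = -310804$
$\left(S{\left(393,-443 \right)} - -8157\right) + x = \left(393 - -8157\right) - 310804 = \left(393 + \left(-221 + 8378\right)\right) - 310804 = \left(393 + 8157\right) - 310804 = 8550 - 310804 = -302254$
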